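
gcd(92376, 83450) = 2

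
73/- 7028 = - 1 + 6955/7028 = - 0.01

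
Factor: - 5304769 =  - 1951^1*2719^1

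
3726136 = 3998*932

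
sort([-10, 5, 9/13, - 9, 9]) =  [ - 10 , - 9 , 9/13,5,9]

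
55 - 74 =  -19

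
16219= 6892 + 9327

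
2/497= 2/497 = 0.00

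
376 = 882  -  506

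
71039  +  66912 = 137951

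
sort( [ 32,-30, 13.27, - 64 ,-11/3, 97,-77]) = [ - 77,-64, - 30,-11/3,13.27,32,97 ]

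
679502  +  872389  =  1551891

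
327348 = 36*9093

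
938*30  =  28140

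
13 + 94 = 107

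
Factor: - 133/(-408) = 2^( - 3) * 3^( - 1)*7^1*17^( - 1) * 19^1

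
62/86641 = 62/86641 = 0.00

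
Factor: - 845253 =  - 3^2*19^1*4943^1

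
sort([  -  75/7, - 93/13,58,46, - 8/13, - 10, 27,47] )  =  [ - 75/7, - 10, - 93/13, - 8/13, 27, 46,47 , 58]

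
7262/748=3631/374 = 9.71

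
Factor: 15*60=900 = 2^2*3^2*5^2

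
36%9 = 0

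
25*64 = 1600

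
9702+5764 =15466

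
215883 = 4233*51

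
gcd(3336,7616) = 8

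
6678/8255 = 6678/8255 = 0.81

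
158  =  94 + 64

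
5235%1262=187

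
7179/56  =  128 + 11/56 = 128.20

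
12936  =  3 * 4312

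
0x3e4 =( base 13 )5b8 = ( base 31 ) 114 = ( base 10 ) 996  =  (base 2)1111100100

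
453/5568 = 151/1856 = 0.08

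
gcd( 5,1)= 1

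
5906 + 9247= 15153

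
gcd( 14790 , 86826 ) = 174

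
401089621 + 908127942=1309217563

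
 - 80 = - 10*8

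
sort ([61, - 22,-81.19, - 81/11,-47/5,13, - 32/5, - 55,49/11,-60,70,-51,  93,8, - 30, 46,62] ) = [ - 81.19, - 60, - 55, - 51,-30,-22, - 47/5, - 81/11,-32/5 , 49/11,8, 13,46  ,  61,  62,  70,93 ]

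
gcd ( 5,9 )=1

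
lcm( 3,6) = 6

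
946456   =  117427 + 829029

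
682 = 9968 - 9286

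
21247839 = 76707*277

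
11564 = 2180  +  9384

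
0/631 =0 = 0.00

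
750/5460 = 25/182 = 0.14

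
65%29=7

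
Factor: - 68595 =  - 3^1*5^1*17^1*269^1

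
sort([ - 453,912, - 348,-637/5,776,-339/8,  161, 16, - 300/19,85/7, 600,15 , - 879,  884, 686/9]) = [ - 879, - 453,-348,-637/5, - 339/8,-300/19, 85/7,15,  16,686/9,  161, 600,776,884, 912 ] 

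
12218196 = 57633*212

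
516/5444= 129/1361 = 0.09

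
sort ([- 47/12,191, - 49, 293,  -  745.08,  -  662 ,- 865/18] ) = [ - 745.08, - 662, - 49, - 865/18, - 47/12,191,  293]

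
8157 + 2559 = 10716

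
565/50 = 113/10  =  11.30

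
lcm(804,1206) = 2412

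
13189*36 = 474804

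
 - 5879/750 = - 8 + 121/750   =  -7.84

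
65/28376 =65/28376 = 0.00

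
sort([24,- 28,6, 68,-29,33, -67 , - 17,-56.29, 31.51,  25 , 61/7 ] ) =[-67, - 56.29,  -  29,- 28, - 17, 6,61/7,24,25,31.51, 33, 68 ]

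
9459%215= 214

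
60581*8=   484648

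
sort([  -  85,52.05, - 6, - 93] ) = [ - 93, -85,-6,52.05] 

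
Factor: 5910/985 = 6  =  2^1 * 3^1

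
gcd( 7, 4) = 1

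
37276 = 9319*4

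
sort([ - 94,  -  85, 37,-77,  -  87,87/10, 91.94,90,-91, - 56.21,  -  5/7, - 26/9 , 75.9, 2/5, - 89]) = [ - 94,-91, - 89, - 87, - 85, - 77, - 56.21,-26/9 , - 5/7, 2/5, 87/10, 37,75.9 , 90, 91.94]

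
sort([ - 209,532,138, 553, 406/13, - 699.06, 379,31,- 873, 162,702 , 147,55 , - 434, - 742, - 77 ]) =[-873, - 742, - 699.06 , - 434,-209,  -  77, 31 , 406/13,  55, 138, 147,162, 379,  532, 553,702]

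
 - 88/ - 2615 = 88/2615 = 0.03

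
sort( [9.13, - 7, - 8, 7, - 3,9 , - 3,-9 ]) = [ - 9, - 8, - 7 , - 3, - 3, 7, 9,  9.13 ] 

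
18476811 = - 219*( - 84369) 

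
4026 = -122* ( - 33 ) 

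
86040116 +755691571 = 841731687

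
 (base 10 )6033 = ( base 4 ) 1132101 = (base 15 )1bc3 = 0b1011110010001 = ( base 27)87c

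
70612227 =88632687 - 18020460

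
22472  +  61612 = 84084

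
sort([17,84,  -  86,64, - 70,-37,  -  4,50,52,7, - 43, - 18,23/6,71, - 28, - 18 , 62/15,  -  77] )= [ - 86, - 77,-70,- 43,-37, - 28, - 18,  -  18,-4, 23/6, 62/15, 7,17 , 50,52,64, 71  ,  84] 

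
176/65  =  2 +46/65 =2.71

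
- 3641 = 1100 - 4741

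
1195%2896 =1195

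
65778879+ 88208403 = 153987282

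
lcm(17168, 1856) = 68672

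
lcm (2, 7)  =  14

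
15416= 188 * 82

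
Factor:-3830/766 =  - 5^1 = - 5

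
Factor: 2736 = 2^4 * 3^2*19^1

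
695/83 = 695/83  =  8.37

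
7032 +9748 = 16780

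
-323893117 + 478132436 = 154239319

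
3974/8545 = 3974/8545 = 0.47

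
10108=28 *361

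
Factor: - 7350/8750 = - 21/25 =- 3^1*5^(- 2)*7^1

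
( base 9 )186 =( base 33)4R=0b10011111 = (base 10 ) 159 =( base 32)4v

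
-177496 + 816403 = 638907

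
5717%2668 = 381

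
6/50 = 3/25 = 0.12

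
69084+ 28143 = 97227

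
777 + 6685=7462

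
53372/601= 88+484/601  =  88.81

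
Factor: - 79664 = -2^4*13^1*383^1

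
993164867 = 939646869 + 53517998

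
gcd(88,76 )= 4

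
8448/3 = 2816   =  2816.00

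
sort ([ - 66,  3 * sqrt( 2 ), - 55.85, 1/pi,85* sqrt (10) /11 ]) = [ - 66,  -  55.85, 1/pi, 3*sqrt (2),85*sqrt(10) /11 ]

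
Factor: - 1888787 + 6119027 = 2^5*3^1*5^1*7^1 * 1259^1 = 4230240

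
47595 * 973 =46309935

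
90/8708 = 45/4354 = 0.01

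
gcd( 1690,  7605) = 845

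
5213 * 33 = 172029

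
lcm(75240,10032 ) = 150480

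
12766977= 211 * 60507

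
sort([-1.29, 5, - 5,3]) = [-5,-1.29,3, 5 ]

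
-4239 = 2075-6314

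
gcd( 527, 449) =1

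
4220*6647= 28050340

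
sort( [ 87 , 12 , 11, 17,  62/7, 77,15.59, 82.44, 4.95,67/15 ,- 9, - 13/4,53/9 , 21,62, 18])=[ - 9,-13/4,  67/15,4.95, 53/9, 62/7, 11, 12,15.59, 17, 18,  21 , 62, 77,82.44, 87]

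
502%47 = 32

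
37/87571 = 37/87571 =0.00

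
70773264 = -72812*( - 972 )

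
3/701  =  3/701 = 0.00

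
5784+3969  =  9753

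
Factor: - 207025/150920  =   - 2^( - 3 )*5^1*7^ ( - 1 )*11^ ( - 1) * 13^2 = - 845/616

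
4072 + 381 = 4453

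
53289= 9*5921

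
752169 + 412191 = 1164360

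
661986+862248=1524234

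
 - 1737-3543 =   -  5280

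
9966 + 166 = 10132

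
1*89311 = 89311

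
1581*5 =7905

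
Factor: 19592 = 2^3*31^1*79^1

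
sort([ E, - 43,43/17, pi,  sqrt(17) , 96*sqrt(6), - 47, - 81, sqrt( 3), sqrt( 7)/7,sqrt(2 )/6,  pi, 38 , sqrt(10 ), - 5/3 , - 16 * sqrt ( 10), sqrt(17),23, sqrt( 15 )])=[ -81 , - 16*sqrt(10), - 47,-43, - 5/3, sqrt( 2)/6 , sqrt(7 )/7,sqrt( 3), 43/17 , E,  pi,pi,sqrt( 10),  sqrt( 15), sqrt(17), sqrt( 17), 23, 38,  96 * sqrt( 6)]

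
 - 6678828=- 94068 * 71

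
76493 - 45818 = 30675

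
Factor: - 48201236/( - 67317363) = 2^2*3^( -2 )*131^ (-1)*57097^( - 1 )*12050309^1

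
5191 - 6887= - 1696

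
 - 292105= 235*( - 1243)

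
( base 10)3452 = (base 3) 11201212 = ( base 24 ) 5nk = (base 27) 4JN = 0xD7C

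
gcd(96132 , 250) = 2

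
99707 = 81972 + 17735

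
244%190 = 54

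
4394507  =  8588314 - 4193807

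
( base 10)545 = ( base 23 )10g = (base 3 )202012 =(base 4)20201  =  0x221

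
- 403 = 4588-4991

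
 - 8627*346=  - 2984942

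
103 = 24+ 79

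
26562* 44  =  1168728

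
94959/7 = 13565 + 4/7= 13565.57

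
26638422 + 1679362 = 28317784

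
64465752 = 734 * 87828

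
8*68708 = 549664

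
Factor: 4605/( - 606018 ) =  - 5/658= - 2^( - 1)*5^1*7^(-1 ) * 47^( - 1)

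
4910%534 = 104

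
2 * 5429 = 10858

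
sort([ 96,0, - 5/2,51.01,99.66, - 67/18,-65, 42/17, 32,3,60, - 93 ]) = [ - 93,  -  65, - 67/18, - 5/2,0,42/17, 3,  32,  51.01,60,96,99.66]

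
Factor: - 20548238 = -2^1*43^1*337^1*709^1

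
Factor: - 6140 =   -  2^2*5^1*307^1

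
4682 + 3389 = 8071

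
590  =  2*295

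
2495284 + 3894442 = 6389726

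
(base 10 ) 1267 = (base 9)1657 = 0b10011110011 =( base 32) 17j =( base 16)4F3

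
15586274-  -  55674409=71260683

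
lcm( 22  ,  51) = 1122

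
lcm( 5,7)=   35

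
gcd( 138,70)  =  2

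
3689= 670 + 3019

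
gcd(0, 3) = 3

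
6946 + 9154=16100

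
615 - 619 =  - 4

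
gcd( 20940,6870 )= 30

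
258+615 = 873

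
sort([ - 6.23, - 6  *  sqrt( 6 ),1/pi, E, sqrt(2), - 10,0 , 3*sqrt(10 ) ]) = [-6*sqrt(6 ) ,- 10,-6.23,0,1/pi , sqrt( 2),E,3*sqrt( 10)] 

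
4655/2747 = 1 + 1908/2747 =1.69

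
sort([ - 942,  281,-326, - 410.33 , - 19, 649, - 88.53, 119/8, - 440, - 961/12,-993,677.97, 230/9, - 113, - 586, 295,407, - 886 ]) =[ - 993,- 942, - 886, - 586,  -  440, - 410.33, - 326, - 113, - 88.53, -961/12,-19, 119/8,  230/9, 281, 295, 407, 649,677.97 ] 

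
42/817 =42/817 = 0.05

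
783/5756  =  783/5756 = 0.14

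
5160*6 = 30960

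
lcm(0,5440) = 0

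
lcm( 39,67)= 2613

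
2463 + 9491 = 11954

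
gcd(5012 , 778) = 2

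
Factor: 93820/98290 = 2^1 * 4691^1*9829^( - 1 )= 9382/9829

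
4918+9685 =14603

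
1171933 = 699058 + 472875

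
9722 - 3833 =5889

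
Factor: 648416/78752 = 107^( - 1)*881^1 = 881/107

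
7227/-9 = -803/1 = -  803.00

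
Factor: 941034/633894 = 47^2*71^1*105649^( - 1) = 156839/105649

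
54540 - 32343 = 22197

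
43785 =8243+35542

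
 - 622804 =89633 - 712437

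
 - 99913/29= - 3446+21/29 = - 3445.28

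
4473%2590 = 1883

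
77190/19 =4062 + 12/19 = 4062.63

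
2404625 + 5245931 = 7650556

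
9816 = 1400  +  8416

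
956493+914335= 1870828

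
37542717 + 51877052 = 89419769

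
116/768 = 29/192 = 0.15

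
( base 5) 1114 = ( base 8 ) 237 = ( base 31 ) 54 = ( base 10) 159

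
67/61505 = 67/61505 = 0.00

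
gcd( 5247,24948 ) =99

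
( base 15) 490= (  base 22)231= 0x40B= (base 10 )1035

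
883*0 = 0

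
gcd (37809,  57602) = 1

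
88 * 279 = 24552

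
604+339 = 943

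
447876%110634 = 5340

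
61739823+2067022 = 63806845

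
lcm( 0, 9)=0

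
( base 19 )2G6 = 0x408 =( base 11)859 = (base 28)18o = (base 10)1032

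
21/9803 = 21/9803 = 0.00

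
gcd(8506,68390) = 2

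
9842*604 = 5944568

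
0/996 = 0 = 0.00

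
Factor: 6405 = 3^1*5^1*7^1  *61^1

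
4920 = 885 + 4035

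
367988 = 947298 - 579310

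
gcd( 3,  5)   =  1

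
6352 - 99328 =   -  92976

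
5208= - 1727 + 6935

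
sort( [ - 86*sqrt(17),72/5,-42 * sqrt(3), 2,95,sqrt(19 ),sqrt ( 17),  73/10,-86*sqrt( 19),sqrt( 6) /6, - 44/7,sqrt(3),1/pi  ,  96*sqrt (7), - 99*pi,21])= [ - 86 * sqrt(19), - 86*sqrt( 17), - 99*pi,-42*sqrt(3),  -  44/7, 1/pi,sqrt(6) /6,sqrt(3),  2,sqrt(17), sqrt(19),73/10,72/5,21,95, 96 * sqrt(7)] 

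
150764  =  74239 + 76525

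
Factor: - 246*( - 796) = 2^3*3^1*41^1*199^1 = 195816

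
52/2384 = 13/596 = 0.02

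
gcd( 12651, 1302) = 3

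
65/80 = 13/16=0.81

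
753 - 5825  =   - 5072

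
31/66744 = 31/66744   =  0.00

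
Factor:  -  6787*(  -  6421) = 43579327 = 11^1*617^1 *6421^1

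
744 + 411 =1155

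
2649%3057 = 2649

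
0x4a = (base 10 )74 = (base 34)26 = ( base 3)2202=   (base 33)28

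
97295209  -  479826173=  -  382530964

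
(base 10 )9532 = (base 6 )112044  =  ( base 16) 253c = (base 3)111002001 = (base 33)8os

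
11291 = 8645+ 2646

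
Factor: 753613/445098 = 2^(-1 )* 3^(-1)*7^1 * 31^ ( -1 )*199^1*541^1*2393^( - 1 )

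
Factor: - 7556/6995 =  - 2^2*5^( - 1) * 1399^( - 1 )*1889^1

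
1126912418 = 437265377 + 689647041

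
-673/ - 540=1+133/540 = 1.25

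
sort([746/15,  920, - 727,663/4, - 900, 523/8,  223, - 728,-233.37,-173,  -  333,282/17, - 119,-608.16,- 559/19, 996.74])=[ - 900, - 728, - 727, - 608.16, - 333, - 233.37, -173, - 119, - 559/19, 282/17, 746/15, 523/8, 663/4, 223, 920, 996.74 ]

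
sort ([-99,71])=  [-99 , 71 ]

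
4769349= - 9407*( - 507 )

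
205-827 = -622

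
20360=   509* 40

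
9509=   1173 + 8336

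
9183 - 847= 8336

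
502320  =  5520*91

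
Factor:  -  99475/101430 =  - 865/882 = - 2^ ( - 1 )*3^( - 2)*5^1*7^( - 2 )*  173^1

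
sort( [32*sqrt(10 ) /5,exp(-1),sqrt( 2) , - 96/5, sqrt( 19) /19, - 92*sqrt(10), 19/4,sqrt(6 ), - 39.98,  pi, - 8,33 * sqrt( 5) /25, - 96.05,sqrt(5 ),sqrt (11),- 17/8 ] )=[  -  92*sqrt( 10), - 96.05, - 39.98, - 96/5, - 8, - 17/8, sqrt( 19 )/19, exp(  -  1),  sqrt( 2 ), sqrt(5),  sqrt(6 ), 33*sqrt(5)/25 , pi, sqrt( 11 ),19/4,32*sqrt(10 )/5]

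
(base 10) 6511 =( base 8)14557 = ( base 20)G5B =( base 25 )aab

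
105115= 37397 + 67718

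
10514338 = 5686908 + 4827430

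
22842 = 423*54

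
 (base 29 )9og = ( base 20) 10e1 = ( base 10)8281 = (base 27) B9J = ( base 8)20131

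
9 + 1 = 10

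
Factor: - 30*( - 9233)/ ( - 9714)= - 46165/1619 = -5^1 * 7^1*1319^1*1619^( - 1 )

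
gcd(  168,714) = 42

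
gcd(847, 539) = 77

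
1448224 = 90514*16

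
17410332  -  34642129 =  - 17231797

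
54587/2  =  54587/2 = 27293.50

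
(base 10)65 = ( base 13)50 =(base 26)2D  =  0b1000001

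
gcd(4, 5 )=1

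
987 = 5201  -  4214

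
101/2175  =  101/2175 = 0.05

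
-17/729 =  - 1  +  712/729= -  0.02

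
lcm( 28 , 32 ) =224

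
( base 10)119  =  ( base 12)9B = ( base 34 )3h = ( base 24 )4n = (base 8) 167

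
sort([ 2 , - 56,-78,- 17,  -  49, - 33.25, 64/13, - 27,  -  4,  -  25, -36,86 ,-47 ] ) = [ - 78,-56, - 49, - 47,  -  36,  -  33.25, - 27, - 25,  -  17,- 4, 2,64/13 , 86]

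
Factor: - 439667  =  -439667^1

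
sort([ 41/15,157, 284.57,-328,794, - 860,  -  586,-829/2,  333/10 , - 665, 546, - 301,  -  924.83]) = [ - 924.83 , - 860 , - 665, - 586, - 829/2, - 328, - 301, 41/15,  333/10,157,  284.57, 546, 794]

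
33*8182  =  270006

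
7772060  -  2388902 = 5383158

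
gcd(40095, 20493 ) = 891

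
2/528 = 1/264 = 0.00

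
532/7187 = 532/7187 = 0.07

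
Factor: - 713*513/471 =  - 3^2*19^1*23^1* 31^1*157^(  -  1) = - 121923/157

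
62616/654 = 10436/109 = 95.74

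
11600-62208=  - 50608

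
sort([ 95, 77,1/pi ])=[ 1/pi,77,95]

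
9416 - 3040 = 6376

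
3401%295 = 156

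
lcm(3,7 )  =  21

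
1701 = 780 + 921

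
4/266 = 2/133 = 0.02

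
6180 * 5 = 30900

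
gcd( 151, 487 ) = 1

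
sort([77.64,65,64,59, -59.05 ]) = [-59.05,59, 64, 65,77.64 ]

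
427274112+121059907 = 548334019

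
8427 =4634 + 3793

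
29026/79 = 29026/79 = 367.42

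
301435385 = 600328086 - 298892701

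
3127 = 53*59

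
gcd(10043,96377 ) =1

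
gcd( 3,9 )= 3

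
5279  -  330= 4949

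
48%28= 20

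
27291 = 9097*3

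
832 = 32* 26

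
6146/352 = 17 + 81/176 = 17.46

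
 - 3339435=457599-3797034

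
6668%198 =134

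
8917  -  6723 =2194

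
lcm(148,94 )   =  6956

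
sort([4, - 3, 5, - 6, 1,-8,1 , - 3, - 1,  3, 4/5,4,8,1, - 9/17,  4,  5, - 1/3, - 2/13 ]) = [ - 8 , - 6, - 3, - 3, - 1, - 9/17, - 1/3, - 2/13,4/5,1,1,1,3,4, 4,4,  5,5, 8 ]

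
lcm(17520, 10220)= 122640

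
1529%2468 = 1529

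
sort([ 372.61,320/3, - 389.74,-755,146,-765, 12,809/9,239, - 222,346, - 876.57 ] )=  [ - 876.57, - 765, - 755,  -  389.74,  -  222,12, 809/9,320/3,  146 , 239, 346,372.61] 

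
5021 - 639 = 4382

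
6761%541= 269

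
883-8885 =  - 8002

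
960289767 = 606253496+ 354036271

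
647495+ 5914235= 6561730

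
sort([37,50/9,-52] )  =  [ - 52,50/9,37] 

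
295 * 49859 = 14708405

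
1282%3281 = 1282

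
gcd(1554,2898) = 42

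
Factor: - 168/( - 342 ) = 28/57= 2^2*3^( - 1) * 7^1*19^( - 1)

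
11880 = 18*660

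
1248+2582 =3830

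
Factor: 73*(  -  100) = - 2^2*5^2*73^1 = - 7300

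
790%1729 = 790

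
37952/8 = 4744 = 4744.00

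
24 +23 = 47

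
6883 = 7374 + -491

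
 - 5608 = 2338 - 7946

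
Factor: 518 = 2^1 * 7^1*37^1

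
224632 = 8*28079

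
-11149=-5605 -5544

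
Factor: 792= 2^3*3^2*11^1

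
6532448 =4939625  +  1592823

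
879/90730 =879/90730 = 0.01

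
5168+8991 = 14159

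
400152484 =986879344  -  586726860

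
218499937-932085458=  - 713585521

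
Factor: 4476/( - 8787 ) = -1492/2929 = - 2^2 * 29^( - 1) * 101^( - 1) * 373^1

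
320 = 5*64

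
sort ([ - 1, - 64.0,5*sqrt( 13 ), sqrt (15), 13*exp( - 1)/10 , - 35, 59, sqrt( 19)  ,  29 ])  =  [- 64.0, - 35, - 1, 13 * exp ( -1)/10,sqrt( 15),sqrt( 19), 5 * sqrt( 13) , 29,59]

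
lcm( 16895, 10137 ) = 50685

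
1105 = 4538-3433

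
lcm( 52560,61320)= 367920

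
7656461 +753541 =8410002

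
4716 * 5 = 23580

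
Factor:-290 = -2^1*5^1*29^1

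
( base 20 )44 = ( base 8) 124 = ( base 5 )314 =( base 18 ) 4C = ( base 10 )84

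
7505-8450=  -  945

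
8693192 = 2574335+6118857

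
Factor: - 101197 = -101197^1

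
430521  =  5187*83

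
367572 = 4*91893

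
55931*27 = 1510137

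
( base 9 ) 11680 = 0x1ea8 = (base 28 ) A08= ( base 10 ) 7848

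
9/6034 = 9/6034 = 0.00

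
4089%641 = 243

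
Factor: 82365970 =2^1*5^1 * 151^1*54547^1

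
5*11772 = 58860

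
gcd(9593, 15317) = 53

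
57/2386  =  57/2386  =  0.02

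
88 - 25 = 63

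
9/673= 9/673 = 0.01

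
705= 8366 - 7661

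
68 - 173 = - 105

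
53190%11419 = 7514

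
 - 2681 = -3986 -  - 1305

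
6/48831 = 2/16277 = 0.00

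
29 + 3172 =3201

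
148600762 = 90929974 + 57670788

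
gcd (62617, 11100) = 1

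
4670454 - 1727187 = 2943267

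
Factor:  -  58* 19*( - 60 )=66120 = 2^3* 3^1*5^1 *19^1*29^1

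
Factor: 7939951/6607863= 3^( - 2 )*734207^( - 1 )*7939951^1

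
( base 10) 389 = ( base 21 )ib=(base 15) 1ae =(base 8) 605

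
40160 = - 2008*( - 20)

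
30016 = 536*56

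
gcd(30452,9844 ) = 92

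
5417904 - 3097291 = 2320613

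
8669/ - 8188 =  - 8669/8188=- 1.06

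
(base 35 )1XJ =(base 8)4537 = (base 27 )37n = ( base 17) 852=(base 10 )2399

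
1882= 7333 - 5451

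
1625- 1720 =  - 95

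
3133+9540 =12673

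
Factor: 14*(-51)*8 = - 2^4 * 3^1*7^1 * 17^1 = - 5712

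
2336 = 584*4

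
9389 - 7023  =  2366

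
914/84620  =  457/42310=0.01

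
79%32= 15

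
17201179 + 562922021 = 580123200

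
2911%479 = 37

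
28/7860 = 7/1965  =  0.00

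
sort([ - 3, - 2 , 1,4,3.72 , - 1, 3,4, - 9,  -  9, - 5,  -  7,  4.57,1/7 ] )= [ - 9,- 9, - 7, - 5,  -  3,-2, - 1, 1/7, 1,3,3.72,4,4,4.57] 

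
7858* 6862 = 53921596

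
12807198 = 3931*3258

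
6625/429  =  15 + 190/429 = 15.44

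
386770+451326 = 838096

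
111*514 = 57054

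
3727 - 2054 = 1673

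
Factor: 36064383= 3^1*179^1*239^1*281^1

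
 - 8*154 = -1232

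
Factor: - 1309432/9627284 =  - 2^1 *163679^1 * 2406821^ ( -1 ) = -  327358/2406821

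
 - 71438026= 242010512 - 313448538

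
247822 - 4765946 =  - 4518124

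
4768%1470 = 358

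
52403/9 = 5822 + 5/9  =  5822.56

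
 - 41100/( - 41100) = 1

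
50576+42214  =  92790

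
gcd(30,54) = 6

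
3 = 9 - 6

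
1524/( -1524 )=-1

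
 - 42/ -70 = 3/5 = 0.60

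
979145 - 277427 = 701718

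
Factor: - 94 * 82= - 2^2 * 41^1*47^1 = -  7708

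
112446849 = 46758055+65688794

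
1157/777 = 1 + 380/777  =  1.49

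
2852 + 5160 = 8012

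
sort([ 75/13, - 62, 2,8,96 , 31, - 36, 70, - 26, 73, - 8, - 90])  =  [ - 90, - 62,  -  36, - 26, - 8, 2,75/13,  8,31, 70, 73, 96]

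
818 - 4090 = -3272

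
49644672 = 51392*966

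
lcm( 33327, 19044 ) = 133308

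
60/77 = 60/77 = 0.78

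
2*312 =624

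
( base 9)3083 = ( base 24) 3M6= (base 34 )1WI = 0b100011010110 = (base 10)2262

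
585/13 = 45 = 45.00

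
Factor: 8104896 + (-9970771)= - 5^3*11^1*23^1*59^1 = - 1865875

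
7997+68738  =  76735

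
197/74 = 2+49/74 = 2.66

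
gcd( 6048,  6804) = 756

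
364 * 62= 22568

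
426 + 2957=3383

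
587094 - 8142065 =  - 7554971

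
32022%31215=807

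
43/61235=43/61235 = 0.00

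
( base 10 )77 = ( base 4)1031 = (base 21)3e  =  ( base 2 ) 1001101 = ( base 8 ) 115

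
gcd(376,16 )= 8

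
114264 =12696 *9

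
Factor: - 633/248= - 2^( - 3 )*3^1*31^( - 1 )*211^1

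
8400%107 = 54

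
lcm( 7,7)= 7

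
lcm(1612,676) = 20956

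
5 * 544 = 2720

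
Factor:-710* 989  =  - 702190 = - 2^1* 5^1*23^1*43^1* 71^1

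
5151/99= 1717/33= 52.03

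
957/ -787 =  - 957/787 = - 1.22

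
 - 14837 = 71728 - 86565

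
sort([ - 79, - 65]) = [ - 79, - 65 ]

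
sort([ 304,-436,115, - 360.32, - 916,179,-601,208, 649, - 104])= [ - 916, - 601, - 436,-360.32, - 104,115,179,208,304,649] 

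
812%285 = 242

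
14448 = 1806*8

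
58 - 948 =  - 890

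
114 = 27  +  87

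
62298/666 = 93 + 20/37=93.54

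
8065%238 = 211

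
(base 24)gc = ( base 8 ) 614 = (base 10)396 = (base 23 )h5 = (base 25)fl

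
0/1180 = 0 = 0.00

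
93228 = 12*7769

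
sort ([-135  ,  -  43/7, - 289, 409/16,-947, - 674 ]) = [-947,-674,  -  289, - 135,-43/7,409/16]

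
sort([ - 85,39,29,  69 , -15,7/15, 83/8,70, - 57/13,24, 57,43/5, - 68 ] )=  [ - 85, - 68, - 15, - 57/13,7/15,43/5, 83/8,24,29,39 , 57,69, 70 ] 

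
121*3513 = 425073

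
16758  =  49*342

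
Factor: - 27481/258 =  - 2^( - 1 ) * 3^( - 1)*43^ ( - 1 )*27481^1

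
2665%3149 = 2665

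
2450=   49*50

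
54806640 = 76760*714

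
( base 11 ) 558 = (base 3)220202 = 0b1010011100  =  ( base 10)668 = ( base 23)161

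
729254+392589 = 1121843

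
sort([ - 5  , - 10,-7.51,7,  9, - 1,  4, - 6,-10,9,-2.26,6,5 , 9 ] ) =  [-10 ,-10, - 7.51, - 6 , - 5, - 2.26,-1,4,5 , 6, 7,9, 9,9] 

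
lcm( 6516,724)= 6516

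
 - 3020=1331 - 4351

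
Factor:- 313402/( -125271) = 2^1*3^(-2)*31^(-1)*349^1 = 698/279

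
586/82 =293/41  =  7.15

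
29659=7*4237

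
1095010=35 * 31286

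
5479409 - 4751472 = 727937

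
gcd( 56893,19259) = 1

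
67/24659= 67/24659 = 0.00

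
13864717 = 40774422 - 26909705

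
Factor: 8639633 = 761^1 *11353^1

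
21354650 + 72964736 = 94319386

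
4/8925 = 4/8925 =0.00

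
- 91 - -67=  - 24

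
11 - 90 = - 79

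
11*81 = 891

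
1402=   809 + 593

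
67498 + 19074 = 86572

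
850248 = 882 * 964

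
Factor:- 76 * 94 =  - 2^3*19^1 * 47^1 =-7144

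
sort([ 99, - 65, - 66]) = [ - 66, - 65,99 ]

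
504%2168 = 504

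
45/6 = 7 + 1/2   =  7.50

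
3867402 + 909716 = 4777118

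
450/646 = 225/323 = 0.70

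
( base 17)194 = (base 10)446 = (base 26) H4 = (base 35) CQ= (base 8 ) 676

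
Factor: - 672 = - 2^5*3^1*7^1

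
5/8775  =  1/1755= 0.00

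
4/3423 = 4/3423 = 0.00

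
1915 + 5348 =7263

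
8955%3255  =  2445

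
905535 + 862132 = 1767667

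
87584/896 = 97  +  3/4 = 97.75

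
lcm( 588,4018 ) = 24108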